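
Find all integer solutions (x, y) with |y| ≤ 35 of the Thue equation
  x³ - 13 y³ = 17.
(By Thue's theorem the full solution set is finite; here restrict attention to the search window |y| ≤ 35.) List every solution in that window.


The equation is x³ - 13y³ = 17. For fixed y, x³ = 13·y³ + 17, so a solution requires the RHS to be a perfect cube.
Strategy: iterate y from -35 to 35, compute RHS = 13·y³ + 17, and check whether it is a (positive or negative) perfect cube.
Check small values of y:
  y = 0: RHS = 17 is not a perfect cube.
  y = 1: RHS = 30 is not a perfect cube.
  y = -1: RHS = 4 is not a perfect cube.
  y = 2: RHS = 121 is not a perfect cube.
  y = -2: RHS = -87 is not a perfect cube.
  y = 3: RHS = 368 is not a perfect cube.
  y = -3: RHS = -334 is not a perfect cube.
Continuing the search up to |y| = 35 finds no solutions either.
No (x, y) in the scanned range satisfies the equation.

No integer solutions with |y| ≤ 35.


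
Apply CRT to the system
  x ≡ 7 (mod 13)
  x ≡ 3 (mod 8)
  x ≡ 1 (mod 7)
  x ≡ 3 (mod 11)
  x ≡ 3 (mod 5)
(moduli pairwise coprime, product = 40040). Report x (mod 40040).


Product of moduli M = 13 · 8 · 7 · 11 · 5 = 40040.
Merge one congruence at a time:
  Start: x ≡ 7 (mod 13).
  Combine with x ≡ 3 (mod 8); new modulus lcm = 104.
    Write x = 7 + 13·t and substitute into x ≡ 3 (mod 8): 13·t ≡ 3 − 7 = -4 (mod 8).
    Reduce coefficients mod 8: 5·t ≡ 4 (mod 8).
    The inverse of 5 mod 8 is 5 (since 5·5 = 25 = 3·8 + 1), so t ≡ 5·4 = 20 ≡ 4 (mod 8).
    Then x = 7 + 13·4 = 59, valid modulo lcm(13, 8) = 104: x ≡ 59 (mod 104).
  Combine with x ≡ 1 (mod 7); new modulus lcm = 728.
    Write x = 59 + 104·t and substitute into x ≡ 1 (mod 7): 104·t ≡ 1 − 59 = -58 (mod 7).
    Reduce coefficients mod 7: 6·t ≡ 5 (mod 7).
    The inverse of 6 mod 7 is 6 (since 6·6 = 36 = 5·7 + 1), so t ≡ 6·5 = 30 ≡ 2 (mod 7).
    Then x = 59 + 104·2 = 267, valid modulo lcm(104, 7) = 728: x ≡ 267 (mod 728).
  Combine with x ≡ 3 (mod 11); new modulus lcm = 8008.
    Write x = 267 + 728·t and substitute into x ≡ 3 (mod 11): 728·t ≡ 3 − 267 = -264 (mod 11).
    Reduce coefficients mod 11: 2·t ≡ 0 (mod 11).
    The inverse of 2 mod 11 is 6 (since 2·6 = 12 = 1·11 + 1), so t ≡ 6·0 = 0 ≡ 0 (mod 11).
    Then x = 267 + 728·0 = 267, valid modulo lcm(728, 11) = 8008: x ≡ 267 (mod 8008).
  Combine with x ≡ 3 (mod 5); new modulus lcm = 40040.
    Write x = 267 + 8008·t and substitute into x ≡ 3 (mod 5): 8008·t ≡ 3 − 267 = -264 (mod 5).
    Reduce coefficients mod 5: 3·t ≡ 1 (mod 5).
    The inverse of 3 mod 5 is 2 (since 3·2 = 6 = 1·5 + 1), so t ≡ 2·1 = 2 ≡ 2 (mod 5).
    Then x = 267 + 8008·2 = 16283, valid modulo lcm(8008, 5) = 40040: x ≡ 16283 (mod 40040).
Verify against each original: 16283 mod 13 = 7, 16283 mod 8 = 3, 16283 mod 7 = 1, 16283 mod 11 = 3, 16283 mod 5 = 3.

x ≡ 16283 (mod 40040).


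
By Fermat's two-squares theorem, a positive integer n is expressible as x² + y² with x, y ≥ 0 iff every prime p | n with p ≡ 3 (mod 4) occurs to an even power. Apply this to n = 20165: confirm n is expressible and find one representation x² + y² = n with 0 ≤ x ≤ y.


Step 1: Factor n = 20165 = 5 · 37 · 109.
Step 2: Check the mod-4 condition on each prime factor: 5 ≡ 1 (mod 4), exponent 1; 37 ≡ 1 (mod 4), exponent 1; 109 ≡ 1 (mod 4), exponent 1.
All primes ≡ 3 (mod 4) appear to even exponent (or don't appear), so by the two-squares theorem n IS expressible as a sum of two squares.
Step 3: Build a representation. Here n = 5 · 37 · 109 is a product of primes ≡ 1 (mod 4). Each prime p ≡ 1 (mod 4) is itself a sum of two squares; find a² by testing p − a² for a perfect square:
  5: 5 − 1² = 4 = 2² ⇒ 5 = 1² + 2².
  37: 37 − 1² = 36 = 6² ⇒ 37 = 1² + 6².
  109: 109 − 1² = 108, 109 − 2² = 105, 109 − 3² = 100 = 10² ⇒ 109 = 3² + 10².
  Combine using the Brahmagupta–Fibonacci identity (a² + b²)(c² + d²) = (ac − bd)² + (ad + bc)² = (ac + bd)² + (ad − bc)²:
  5 · 37 = 185: from (1² + 2²)(1² + 6²), take (1·1 − 2·6, 1·6 + 2·1) = (1 − 12, 6 + 2) = (-11, 8); dropping signs (only squares matter) gives (11, 8); check 11² + 8² = 121 + 64 = 185 ✓.
  185 · 109 = 20165: from (11² + 8²)(3² + 10²), take (11·3 − 8·10, 11·10 + 8·3) = (33 − 80, 110 + 24) = (-47, 134); dropping signs (only squares matter) gives (47, 134); check 47² + 134² = 2209 + 17956 = 20165 ✓.
Step 4: Order so x ≤ y and verify: 47² + 134² = 2209 + 17956 = 20165 = n. ✓

n = 20165 = 47² + 134² (one valid representation with x ≤ y).


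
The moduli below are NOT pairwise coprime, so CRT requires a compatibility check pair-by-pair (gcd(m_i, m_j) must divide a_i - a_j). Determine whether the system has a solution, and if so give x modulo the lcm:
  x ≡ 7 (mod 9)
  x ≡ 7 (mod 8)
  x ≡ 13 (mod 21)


Moduli 9, 8, 21 are not pairwise coprime, so CRT works modulo lcm(m_i) when all pairwise compatibility conditions hold.
Pairwise compatibility: gcd(m_i, m_j) must divide a_i - a_j for every pair.
Merge one congruence at a time:
  Start: x ≡ 7 (mod 9).
  Combine with x ≡ 7 (mod 8): gcd(9, 8) = 1; 7 - 7 = 0, which IS divisible by 1, so compatible.
    Write x = 7 + 9·t and substitute into x ≡ 7 (mod 8): 9·t ≡ 7 − 7 = 0 (mod 8).
    Reduce coefficients mod 8: 1·t ≡ 0 (mod 8).
    So t ≡ 0 (mod 8).
    Then x = 7 + 9·0 = 7, valid modulo lcm(9, 8) = 72: x ≡ 7 (mod 72).
  Combine with x ≡ 13 (mod 21): gcd(72, 21) = 3; 13 - 7 = 6, which IS divisible by 3, so compatible.
    Write x = 7 + 72·t and substitute into x ≡ 13 (mod 21): 72·t ≡ 13 − 7 = 6 (mod 21).
    Divide the congruence (and modulus) by g = 3: 24·t ≡ 2 (mod 7).
    Reduce coefficients mod 7: 3·t ≡ 2 (mod 7).
    The inverse of 3 mod 7 is 5 (since 3·5 = 15 = 2·7 + 1), so t ≡ 5·2 = 10 ≡ 3 (mod 7).
    Then x = 7 + 72·3 = 223, valid modulo lcm(72, 21) = 504: x ≡ 223 (mod 504).
Verify: 223 mod 9 = 7, 223 mod 8 = 7, 223 mod 21 = 13.

x ≡ 223 (mod 504).


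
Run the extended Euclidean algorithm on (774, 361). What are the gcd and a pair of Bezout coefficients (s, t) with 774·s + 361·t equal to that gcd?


Euclidean algorithm on (774, 361) — divide until remainder is 0:
  774 = 2 · 361 + 52
  361 = 6 · 52 + 49
  52 = 1 · 49 + 3
  49 = 16 · 3 + 1
  3 = 3 · 1 + 0
gcd(774, 361) = 1.
Track Bezout coefficients alongside the remainders: start with r₀ = 774 = a·1 + b·0 (s = 1, t = 0) and r₁ = 361 = a·0 + b·1 (s = 0, t = 1); each new remainder r_{k+1} = r_{k-1} − q_k·r_k inherits s_{k+1} = s_{k-1} − q_k·s_k, t_{k+1} = t_{k-1} − q_k·t_k, so r_k = a·s_k + b·t_k at every step:
  q = 2: r = 52, s = 1 − 2·0 = 1, t = 0 − 2·1 = -2  (check: 774·1 + 361·(-2) = 52)
  q = 6: r = 49, s = 0 − 6·1 = -6, t = 1 − 6·(-2) = 13  (check: 774·(-6) + 361·13 = 49)
  q = 1: r = 3, s = 1 − 1·(-6) = 7, t = -2 − 1·13 = -15  (check: 774·7 + 361·(-15) = 3)
  q = 16: r = 1, s = -6 − 16·7 = -118, t = 13 − 16·(-15) = 253  (check: 774·(-118) + 361·253 = 1)
The row with r = 1 (the gcd) gives the Bezout coefficients s = -118, t = 253.
Result: 774 · (-118) + 361 · (253) = 1.

gcd(774, 361) = 1; s = -118, t = 253 (check: 774·(-118) + 361·253 = 1).


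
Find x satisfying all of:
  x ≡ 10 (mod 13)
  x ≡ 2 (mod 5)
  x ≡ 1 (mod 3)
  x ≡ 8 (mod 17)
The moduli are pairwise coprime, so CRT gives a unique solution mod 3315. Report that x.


Product of moduli M = 13 · 5 · 3 · 17 = 3315.
Merge one congruence at a time:
  Start: x ≡ 10 (mod 13).
  Combine with x ≡ 2 (mod 5); new modulus lcm = 65.
    Write x = 10 + 13·t and substitute into x ≡ 2 (mod 5): 13·t ≡ 2 − 10 = -8 (mod 5).
    Reduce coefficients mod 5: 3·t ≡ 2 (mod 5).
    The inverse of 3 mod 5 is 2 (since 3·2 = 6 = 1·5 + 1), so t ≡ 2·2 = 4 ≡ 4 (mod 5).
    Then x = 10 + 13·4 = 62, valid modulo lcm(13, 5) = 65: x ≡ 62 (mod 65).
  Combine with x ≡ 1 (mod 3); new modulus lcm = 195.
    Write x = 62 + 65·t and substitute into x ≡ 1 (mod 3): 65·t ≡ 1 − 62 = -61 (mod 3).
    Reduce coefficients mod 3: 2·t ≡ 2 (mod 3).
    The inverse of 2 mod 3 is 2 (since 2·2 = 4 = 1·3 + 1), so t ≡ 2·2 = 4 ≡ 1 (mod 3).
    Then x = 62 + 65·1 = 127, valid modulo lcm(65, 3) = 195: x ≡ 127 (mod 195).
  Combine with x ≡ 8 (mod 17); new modulus lcm = 3315.
    Write x = 127 + 195·t and substitute into x ≡ 8 (mod 17): 195·t ≡ 8 − 127 = -119 (mod 17).
    Reduce coefficients mod 17: 8·t ≡ 0 (mod 17).
    The inverse of 8 mod 17 is 15 (since 8·15 = 120 = 7·17 + 1), so t ≡ 15·0 = 0 ≡ 0 (mod 17).
    Then x = 127 + 195·0 = 127, valid modulo lcm(195, 17) = 3315: x ≡ 127 (mod 3315).
Verify against each original: 127 mod 13 = 10, 127 mod 5 = 2, 127 mod 3 = 1, 127 mod 17 = 8.

x ≡ 127 (mod 3315).


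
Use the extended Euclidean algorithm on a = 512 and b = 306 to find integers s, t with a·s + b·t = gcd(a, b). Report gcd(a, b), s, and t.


Euclidean algorithm on (512, 306) — divide until remainder is 0:
  512 = 1 · 306 + 206
  306 = 1 · 206 + 100
  206 = 2 · 100 + 6
  100 = 16 · 6 + 4
  6 = 1 · 4 + 2
  4 = 2 · 2 + 0
gcd(512, 306) = 2.
Track Bezout coefficients alongside the remainders: start with r₀ = 512 = a·1 + b·0 (s = 1, t = 0) and r₁ = 306 = a·0 + b·1 (s = 0, t = 1); each new remainder r_{k+1} = r_{k-1} − q_k·r_k inherits s_{k+1} = s_{k-1} − q_k·s_k, t_{k+1} = t_{k-1} − q_k·t_k, so r_k = a·s_k + b·t_k at every step:
  q = 1: r = 206, s = 1 − 1·0 = 1, t = 0 − 1·1 = -1  (check: 512·1 + 306·(-1) = 206)
  q = 1: r = 100, s = 0 − 1·1 = -1, t = 1 − 1·(-1) = 2  (check: 512·(-1) + 306·2 = 100)
  q = 2: r = 6, s = 1 − 2·(-1) = 3, t = -1 − 2·2 = -5  (check: 512·3 + 306·(-5) = 6)
  q = 16: r = 4, s = -1 − 16·3 = -49, t = 2 − 16·(-5) = 82  (check: 512·(-49) + 306·82 = 4)
  q = 1: r = 2, s = 3 − 1·(-49) = 52, t = -5 − 1·82 = -87  (check: 512·52 + 306·(-87) = 2)
The row with r = 2 (the gcd) gives the Bezout coefficients s = 52, t = -87.
Result: 512 · (52) + 306 · (-87) = 2.

gcd(512, 306) = 2; s = 52, t = -87 (check: 512·52 + 306·(-87) = 2).


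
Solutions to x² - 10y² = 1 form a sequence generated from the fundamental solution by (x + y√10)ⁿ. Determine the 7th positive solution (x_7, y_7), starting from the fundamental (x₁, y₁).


Step 1: Find the fundamental solution (x₁, y₁) of x² - 10y² = 1.
  Expand √10 as a continued fraction. a₀ = ⌊√10⌋ = 3; iterate m_{k+1} = d_k·a_k − m_k, d_{k+1} = (10 − m_{k+1}²)/d_k, a_{k+1} = ⌊(a₀ + m_{k+1})/d_{k+1}⌋ (starting m₀ = 0, d₀ = 1), with convergents p_k = a_k·p_{k-1} + p_{k-2}, q_k = a_k·q_{k-1} + q_{k-2} (p₋₁ = 1, q₋₁ = 0):
  k = 0: a₀ = 3; p₀/q₀ = 3/1; p₀² − 10·q₀² = 9 − 10 = -1.
  k = 1: m = 3, d = 1, a = ⌊(3 + 3)/1⌋ = 6; p/q = (6·3 + 1)/(6·1 + 0) = 19/6; p² − 10·q² = 361 − 360 = 1.
  The first convergent with p² − 10·q² = 1 gives the fundamental solution (x₁, y₁) = (19, 6).
Step 2: Apply the recurrence (x_{n+1}, y_{n+1}) = (x₁x_n + 10y₁y_n, x₁y_n + y₁x_n) repeatedly.
  From (x_1, y_1) = (19, 6): x_2 = 19·19 + 10·6·6 = 721; y_2 = 19·6 + 6·19 = 228.
  From (x_2, y_2) = (721, 228): x_3 = 19·721 + 10·6·228 = 27379; y_3 = 19·228 + 6·721 = 8658.
  From (x_3, y_3) = (27379, 8658): x_4 = 19·27379 + 10·6·8658 = 1039681; y_4 = 19·8658 + 6·27379 = 328776.
  From (x_4, y_4) = (1039681, 328776): x_5 = 19·1039681 + 10·6·328776 = 39480499; y_5 = 19·328776 + 6·1039681 = 12484830.
  From (x_5, y_5) = (39480499, 12484830): x_6 = 19·39480499 + 10·6·12484830 = 1499219281; y_6 = 19·12484830 + 6·39480499 = 474094764.
  From (x_6, y_6) = (1499219281, 474094764): x_7 = 19·1499219281 + 10·6·474094764 = 56930852179; y_7 = 19·474094764 + 6·1499219281 = 18003116202.
Step 3: Verify x_7² - 10·y_7² = 3241121929827149048041 - 3241121929827149048040 = 1 (should be 1). ✓

(x_1, y_1) = (19, 6); (x_7, y_7) = (56930852179, 18003116202).


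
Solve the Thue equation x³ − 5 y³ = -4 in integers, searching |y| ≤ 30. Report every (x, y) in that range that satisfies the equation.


The equation is x³ - 5y³ = -4. For fixed y, x³ = 5·y³ − 4, so a solution requires the RHS to be a perfect cube.
Strategy: iterate y from -30 to 30, compute RHS = 5·y³ − 4, and check whether it is a (positive or negative) perfect cube.
Check small values of y:
  y = 0: RHS = -4 is not a perfect cube.
  y = 1: RHS = 1 = (1)³ ⇒ x = 1 works.
  y = -1: RHS = -9 is not a perfect cube.
  y = 2: RHS = 36 is not a perfect cube.
  y = -2: RHS = -44 is not a perfect cube.
  y = 3: RHS = 131 is not a perfect cube.
  y = -3: RHS = -139 is not a perfect cube.
Continuing the search up to |y| = 30 finds no further solutions beyond those listed.
Collected solutions: (1, 1).

Solutions (with |y| ≤ 30): (1, 1).


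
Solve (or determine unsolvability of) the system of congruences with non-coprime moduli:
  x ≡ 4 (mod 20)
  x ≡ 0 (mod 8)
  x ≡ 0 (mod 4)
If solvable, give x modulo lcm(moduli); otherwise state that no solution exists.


Moduli 20, 8, 4 are not pairwise coprime, so CRT works modulo lcm(m_i) when all pairwise compatibility conditions hold.
Pairwise compatibility: gcd(m_i, m_j) must divide a_i - a_j for every pair.
Merge one congruence at a time:
  Start: x ≡ 4 (mod 20).
  Combine with x ≡ 0 (mod 8): gcd(20, 8) = 4; 0 - 4 = -4, which IS divisible by 4, so compatible.
    Write x = 4 + 20·t and substitute into x ≡ 0 (mod 8): 20·t ≡ 0 − 4 = -4 (mod 8).
    Divide the congruence (and modulus) by g = 4: 5·t ≡ -1 (mod 2).
    Reduce coefficients mod 2: 1·t ≡ 1 (mod 2).
    So t ≡ 1 (mod 2).
    Then x = 4 + 20·1 = 24, valid modulo lcm(20, 8) = 40: x ≡ 24 (mod 40).
  Combine with x ≡ 0 (mod 4): gcd(40, 4) = 4; 0 - 24 = -24, which IS divisible by 4, so compatible.
    Write x = 24 + 40·t and substitute into x ≡ 0 (mod 4): 40·t ≡ 0 − 24 = -24 (mod 4).
    Divide the congruence (and modulus) by g = 4: 10·t ≡ -6 (mod 1).
    Modulo 1 every t works; take t = 0.
    Then x = 24 + 40·0 = 24, valid modulo lcm(40, 4) = 40: x ≡ 24 (mod 40).
Verify: 24 mod 20 = 4, 24 mod 8 = 0, 24 mod 4 = 0.

x ≡ 24 (mod 40).


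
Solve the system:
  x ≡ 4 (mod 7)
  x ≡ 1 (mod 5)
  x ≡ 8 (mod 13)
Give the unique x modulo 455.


Moduli 7, 5, 13 are pairwise coprime; by CRT there is a unique solution modulo M = 7 · 5 · 13 = 455.
Solve pairwise, accumulating the modulus:
  Start with x ≡ 4 (mod 7).
  Combine with x ≡ 1 (mod 5): since gcd(7, 5) = 1, we get a unique residue mod 35.
    Write x = 4 + 7·t and substitute into x ≡ 1 (mod 5): 7·t ≡ 1 − 4 = -3 (mod 5).
    Reduce coefficients mod 5: 2·t ≡ 2 (mod 5).
    The inverse of 2 mod 5 is 3 (since 2·3 = 6 = 1·5 + 1), so t ≡ 3·2 = 6 ≡ 1 (mod 5).
    Then x = 4 + 7·1 = 11, valid modulo lcm(7, 5) = 35: x ≡ 11 (mod 35).
  Combine with x ≡ 8 (mod 13): since gcd(35, 13) = 1, we get a unique residue mod 455.
    Write x = 11 + 35·t and substitute into x ≡ 8 (mod 13): 35·t ≡ 8 − 11 = -3 (mod 13).
    Reduce coefficients mod 13: 9·t ≡ 10 (mod 13).
    The inverse of 9 mod 13 is 3 (since 9·3 = 27 = 2·13 + 1), so t ≡ 3·10 = 30 ≡ 4 (mod 13).
    Then x = 11 + 35·4 = 151, valid modulo lcm(35, 13) = 455: x ≡ 151 (mod 455).
Verify: 151 mod 7 = 4 ✓, 151 mod 5 = 1 ✓, 151 mod 13 = 8 ✓.

x ≡ 151 (mod 455).


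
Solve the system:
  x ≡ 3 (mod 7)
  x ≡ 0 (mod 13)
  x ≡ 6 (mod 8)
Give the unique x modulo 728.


Moduli 7, 13, 8 are pairwise coprime; by CRT there is a unique solution modulo M = 7 · 13 · 8 = 728.
Solve pairwise, accumulating the modulus:
  Start with x ≡ 3 (mod 7).
  Combine with x ≡ 0 (mod 13): since gcd(7, 13) = 1, we get a unique residue mod 91.
    Write x = 3 + 7·t and substitute into x ≡ 0 (mod 13): 7·t ≡ 0 − 3 = -3 (mod 13).
    Reduce coefficients mod 13: 7·t ≡ 10 (mod 13).
    The inverse of 7 mod 13 is 2 (since 7·2 = 14 = 1·13 + 1), so t ≡ 2·10 = 20 ≡ 7 (mod 13).
    Then x = 3 + 7·7 = 52, valid modulo lcm(7, 13) = 91: x ≡ 52 (mod 91).
  Combine with x ≡ 6 (mod 8): since gcd(91, 8) = 1, we get a unique residue mod 728.
    Write x = 52 + 91·t and substitute into x ≡ 6 (mod 8): 91·t ≡ 6 − 52 = -46 (mod 8).
    Reduce coefficients mod 8: 3·t ≡ 2 (mod 8).
    The inverse of 3 mod 8 is 3 (since 3·3 = 9 = 1·8 + 1), so t ≡ 3·2 = 6 ≡ 6 (mod 8).
    Then x = 52 + 91·6 = 598, valid modulo lcm(91, 8) = 728: x ≡ 598 (mod 728).
Verify: 598 mod 7 = 3 ✓, 598 mod 13 = 0 ✓, 598 mod 8 = 6 ✓.

x ≡ 598 (mod 728).


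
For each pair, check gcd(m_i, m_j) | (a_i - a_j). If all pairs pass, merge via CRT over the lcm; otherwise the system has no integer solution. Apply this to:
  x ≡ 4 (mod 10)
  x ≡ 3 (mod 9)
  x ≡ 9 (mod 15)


Moduli 10, 9, 15 are not pairwise coprime, so CRT works modulo lcm(m_i) when all pairwise compatibility conditions hold.
Pairwise compatibility: gcd(m_i, m_j) must divide a_i - a_j for every pair.
Merge one congruence at a time:
  Start: x ≡ 4 (mod 10).
  Combine with x ≡ 3 (mod 9): gcd(10, 9) = 1; 3 - 4 = -1, which IS divisible by 1, so compatible.
    Write x = 4 + 10·t and substitute into x ≡ 3 (mod 9): 10·t ≡ 3 − 4 = -1 (mod 9).
    Reduce coefficients mod 9: 1·t ≡ 8 (mod 9).
    So t ≡ 8 (mod 9).
    Then x = 4 + 10·8 = 84, valid modulo lcm(10, 9) = 90: x ≡ 84 (mod 90).
  Combine with x ≡ 9 (mod 15): gcd(90, 15) = 15; 9 - 84 = -75, which IS divisible by 15, so compatible.
    Write x = 84 + 90·t and substitute into x ≡ 9 (mod 15): 90·t ≡ 9 − 84 = -75 (mod 15).
    Divide the congruence (and modulus) by g = 15: 6·t ≡ -5 (mod 1).
    Modulo 1 every t works; take t = 0.
    Then x = 84 + 90·0 = 84, valid modulo lcm(90, 15) = 90: x ≡ 84 (mod 90).
Verify: 84 mod 10 = 4, 84 mod 9 = 3, 84 mod 15 = 9.

x ≡ 84 (mod 90).


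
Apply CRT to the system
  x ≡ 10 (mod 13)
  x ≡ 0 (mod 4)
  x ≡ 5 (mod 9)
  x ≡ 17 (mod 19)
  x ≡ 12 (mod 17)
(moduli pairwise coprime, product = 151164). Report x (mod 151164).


Product of moduli M = 13 · 4 · 9 · 19 · 17 = 151164.
Merge one congruence at a time:
  Start: x ≡ 10 (mod 13).
  Combine with x ≡ 0 (mod 4); new modulus lcm = 52.
    Write x = 10 + 13·t and substitute into x ≡ 0 (mod 4): 13·t ≡ 0 − 10 = -10 (mod 4).
    Reduce coefficients mod 4: 1·t ≡ 2 (mod 4).
    So t ≡ 2 (mod 4).
    Then x = 10 + 13·2 = 36, valid modulo lcm(13, 4) = 52: x ≡ 36 (mod 52).
  Combine with x ≡ 5 (mod 9); new modulus lcm = 468.
    Write x = 36 + 52·t and substitute into x ≡ 5 (mod 9): 52·t ≡ 5 − 36 = -31 (mod 9).
    Reduce coefficients mod 9: 7·t ≡ 5 (mod 9).
    The inverse of 7 mod 9 is 4 (since 7·4 = 28 = 3·9 + 1), so t ≡ 4·5 = 20 ≡ 2 (mod 9).
    Then x = 36 + 52·2 = 140, valid modulo lcm(52, 9) = 468: x ≡ 140 (mod 468).
  Combine with x ≡ 17 (mod 19); new modulus lcm = 8892.
    Write x = 140 + 468·t and substitute into x ≡ 17 (mod 19): 468·t ≡ 17 − 140 = -123 (mod 19).
    Reduce coefficients mod 19: 12·t ≡ 10 (mod 19).
    The inverse of 12 mod 19 is 8 (since 12·8 = 96 = 5·19 + 1), so t ≡ 8·10 = 80 ≡ 4 (mod 19).
    Then x = 140 + 468·4 = 2012, valid modulo lcm(468, 19) = 8892: x ≡ 2012 (mod 8892).
  Combine with x ≡ 12 (mod 17); new modulus lcm = 151164.
    Write x = 2012 + 8892·t and substitute into x ≡ 12 (mod 17): 8892·t ≡ 12 − 2012 = -2000 (mod 17).
    Reduce coefficients mod 17: 1·t ≡ 6 (mod 17).
    So t ≡ 6 (mod 17).
    Then x = 2012 + 8892·6 = 55364, valid modulo lcm(8892, 17) = 151164: x ≡ 55364 (mod 151164).
Verify against each original: 55364 mod 13 = 10, 55364 mod 4 = 0, 55364 mod 9 = 5, 55364 mod 19 = 17, 55364 mod 17 = 12.

x ≡ 55364 (mod 151164).


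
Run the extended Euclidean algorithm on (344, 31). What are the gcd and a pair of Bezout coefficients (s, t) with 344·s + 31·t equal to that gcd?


Euclidean algorithm on (344, 31) — divide until remainder is 0:
  344 = 11 · 31 + 3
  31 = 10 · 3 + 1
  3 = 3 · 1 + 0
gcd(344, 31) = 1.
Track Bezout coefficients alongside the remainders: start with r₀ = 344 = a·1 + b·0 (s = 1, t = 0) and r₁ = 31 = a·0 + b·1 (s = 0, t = 1); each new remainder r_{k+1} = r_{k-1} − q_k·r_k inherits s_{k+1} = s_{k-1} − q_k·s_k, t_{k+1} = t_{k-1} − q_k·t_k, so r_k = a·s_k + b·t_k at every step:
  q = 11: r = 3, s = 1 − 11·0 = 1, t = 0 − 11·1 = -11  (check: 344·1 + 31·(-11) = 3)
  q = 10: r = 1, s = 0 − 10·1 = -10, t = 1 − 10·(-11) = 111  (check: 344·(-10) + 31·111 = 1)
The row with r = 1 (the gcd) gives the Bezout coefficients s = -10, t = 111.
Result: 344 · (-10) + 31 · (111) = 1.

gcd(344, 31) = 1; s = -10, t = 111 (check: 344·(-10) + 31·111 = 1).


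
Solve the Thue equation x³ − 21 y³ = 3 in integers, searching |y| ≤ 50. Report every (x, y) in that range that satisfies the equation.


The equation is x³ - 21y³ = 3. For fixed y, x³ = 21·y³ + 3, so a solution requires the RHS to be a perfect cube.
Strategy: iterate y from -50 to 50, compute RHS = 21·y³ + 3, and check whether it is a (positive or negative) perfect cube.
Check small values of y:
  y = 0: RHS = 3 is not a perfect cube.
  y = 1: RHS = 24 is not a perfect cube.
  y = -1: RHS = -18 is not a perfect cube.
  y = 2: RHS = 171 is not a perfect cube.
  y = -2: RHS = -165 is not a perfect cube.
  y = 3: RHS = 570 is not a perfect cube.
  y = -3: RHS = -564 is not a perfect cube.
Continuing the search up to |y| = 50 finds no solutions either.
No (x, y) in the scanned range satisfies the equation.

No integer solutions with |y| ≤ 50.


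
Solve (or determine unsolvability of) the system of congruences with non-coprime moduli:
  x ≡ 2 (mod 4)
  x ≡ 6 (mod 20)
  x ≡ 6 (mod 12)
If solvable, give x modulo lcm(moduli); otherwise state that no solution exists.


Moduli 4, 20, 12 are not pairwise coprime, so CRT works modulo lcm(m_i) when all pairwise compatibility conditions hold.
Pairwise compatibility: gcd(m_i, m_j) must divide a_i - a_j for every pair.
Merge one congruence at a time:
  Start: x ≡ 2 (mod 4).
  Combine with x ≡ 6 (mod 20): gcd(4, 20) = 4; 6 - 2 = 4, which IS divisible by 4, so compatible.
    Write x = 2 + 4·t and substitute into x ≡ 6 (mod 20): 4·t ≡ 6 − 2 = 4 (mod 20).
    Divide the congruence (and modulus) by g = 4: 1·t ≡ 1 (mod 5).
    So t ≡ 1 (mod 5).
    Then x = 2 + 4·1 = 6, valid modulo lcm(4, 20) = 20: x ≡ 6 (mod 20).
  Combine with x ≡ 6 (mod 12): gcd(20, 12) = 4; 6 - 6 = 0, which IS divisible by 4, so compatible.
    Write x = 6 + 20·t and substitute into x ≡ 6 (mod 12): 20·t ≡ 6 − 6 = 0 (mod 12).
    Divide the congruence (and modulus) by g = 4: 5·t ≡ 0 (mod 3).
    Reduce coefficients mod 3: 2·t ≡ 0 (mod 3).
    The inverse of 2 mod 3 is 2 (since 2·2 = 4 = 1·3 + 1), so t ≡ 2·0 = 0 ≡ 0 (mod 3).
    Then x = 6 + 20·0 = 6, valid modulo lcm(20, 12) = 60: x ≡ 6 (mod 60).
Verify: 6 mod 4 = 2, 6 mod 20 = 6, 6 mod 12 = 6.

x ≡ 6 (mod 60).


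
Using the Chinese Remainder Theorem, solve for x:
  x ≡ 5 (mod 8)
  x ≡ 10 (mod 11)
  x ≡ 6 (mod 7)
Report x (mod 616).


Moduli 8, 11, 7 are pairwise coprime; by CRT there is a unique solution modulo M = 8 · 11 · 7 = 616.
Solve pairwise, accumulating the modulus:
  Start with x ≡ 5 (mod 8).
  Combine with x ≡ 10 (mod 11): since gcd(8, 11) = 1, we get a unique residue mod 88.
    Write x = 5 + 8·t and substitute into x ≡ 10 (mod 11): 8·t ≡ 10 − 5 = 5 (mod 11).
    The inverse of 8 mod 11 is 7 (since 8·7 = 56 = 5·11 + 1), so t ≡ 7·5 = 35 ≡ 2 (mod 11).
    Then x = 5 + 8·2 = 21, valid modulo lcm(8, 11) = 88: x ≡ 21 (mod 88).
  Combine with x ≡ 6 (mod 7): since gcd(88, 7) = 1, we get a unique residue mod 616.
    Write x = 21 + 88·t and substitute into x ≡ 6 (mod 7): 88·t ≡ 6 − 21 = -15 (mod 7).
    Reduce coefficients mod 7: 4·t ≡ 6 (mod 7).
    The inverse of 4 mod 7 is 2 (since 4·2 = 8 = 1·7 + 1), so t ≡ 2·6 = 12 ≡ 5 (mod 7).
    Then x = 21 + 88·5 = 461, valid modulo lcm(88, 7) = 616: x ≡ 461 (mod 616).
Verify: 461 mod 8 = 5 ✓, 461 mod 11 = 10 ✓, 461 mod 7 = 6 ✓.

x ≡ 461 (mod 616).


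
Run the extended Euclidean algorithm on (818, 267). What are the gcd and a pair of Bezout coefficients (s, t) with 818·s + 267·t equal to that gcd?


Euclidean algorithm on (818, 267) — divide until remainder is 0:
  818 = 3 · 267 + 17
  267 = 15 · 17 + 12
  17 = 1 · 12 + 5
  12 = 2 · 5 + 2
  5 = 2 · 2 + 1
  2 = 2 · 1 + 0
gcd(818, 267) = 1.
Track Bezout coefficients alongside the remainders: start with r₀ = 818 = a·1 + b·0 (s = 1, t = 0) and r₁ = 267 = a·0 + b·1 (s = 0, t = 1); each new remainder r_{k+1} = r_{k-1} − q_k·r_k inherits s_{k+1} = s_{k-1} − q_k·s_k, t_{k+1} = t_{k-1} − q_k·t_k, so r_k = a·s_k + b·t_k at every step:
  q = 3: r = 17, s = 1 − 3·0 = 1, t = 0 − 3·1 = -3  (check: 818·1 + 267·(-3) = 17)
  q = 15: r = 12, s = 0 − 15·1 = -15, t = 1 − 15·(-3) = 46  (check: 818·(-15) + 267·46 = 12)
  q = 1: r = 5, s = 1 − 1·(-15) = 16, t = -3 − 1·46 = -49  (check: 818·16 + 267·(-49) = 5)
  q = 2: r = 2, s = -15 − 2·16 = -47, t = 46 − 2·(-49) = 144  (check: 818·(-47) + 267·144 = 2)
  q = 2: r = 1, s = 16 − 2·(-47) = 110, t = -49 − 2·144 = -337  (check: 818·110 + 267·(-337) = 1)
The row with r = 1 (the gcd) gives the Bezout coefficients s = 110, t = -337.
Result: 818 · (110) + 267 · (-337) = 1.

gcd(818, 267) = 1; s = 110, t = -337 (check: 818·110 + 267·(-337) = 1).


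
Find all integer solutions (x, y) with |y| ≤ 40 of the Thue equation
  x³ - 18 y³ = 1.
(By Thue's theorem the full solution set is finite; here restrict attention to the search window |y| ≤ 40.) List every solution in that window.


The equation is x³ - 18y³ = 1. For fixed y, x³ = 18·y³ + 1, so a solution requires the RHS to be a perfect cube.
Strategy: iterate y from -40 to 40, compute RHS = 18·y³ + 1, and check whether it is a (positive or negative) perfect cube.
Check small values of y:
  y = 0: RHS = 1 = (1)³ ⇒ x = 1 works.
  y = 1: RHS = 19 is not a perfect cube.
  y = -1: RHS = -17 is not a perfect cube.
  y = 2: RHS = 145 is not a perfect cube.
  y = -2: RHS = -143 is not a perfect cube.
  y = 3: RHS = 487 is not a perfect cube.
  y = -3: RHS = -485 is not a perfect cube.
Continuing the search up to |y| = 40 finds no further solutions beyond those listed.
Collected solutions: (1, 0).

Solutions (with |y| ≤ 40): (1, 0).


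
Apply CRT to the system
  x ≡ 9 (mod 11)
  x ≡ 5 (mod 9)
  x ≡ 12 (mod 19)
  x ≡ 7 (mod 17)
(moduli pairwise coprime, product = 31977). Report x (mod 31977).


Product of moduli M = 11 · 9 · 19 · 17 = 31977.
Merge one congruence at a time:
  Start: x ≡ 9 (mod 11).
  Combine with x ≡ 5 (mod 9); new modulus lcm = 99.
    Write x = 9 + 11·t and substitute into x ≡ 5 (mod 9): 11·t ≡ 5 − 9 = -4 (mod 9).
    Reduce coefficients mod 9: 2·t ≡ 5 (mod 9).
    The inverse of 2 mod 9 is 5 (since 2·5 = 10 = 1·9 + 1), so t ≡ 5·5 = 25 ≡ 7 (mod 9).
    Then x = 9 + 11·7 = 86, valid modulo lcm(11, 9) = 99: x ≡ 86 (mod 99).
  Combine with x ≡ 12 (mod 19); new modulus lcm = 1881.
    Write x = 86 + 99·t and substitute into x ≡ 12 (mod 19): 99·t ≡ 12 − 86 = -74 (mod 19).
    Reduce coefficients mod 19: 4·t ≡ 2 (mod 19).
    The inverse of 4 mod 19 is 5 (since 4·5 = 20 = 1·19 + 1), so t ≡ 5·2 = 10 ≡ 10 (mod 19).
    Then x = 86 + 99·10 = 1076, valid modulo lcm(99, 19) = 1881: x ≡ 1076 (mod 1881).
  Combine with x ≡ 7 (mod 17); new modulus lcm = 31977.
    Write x = 1076 + 1881·t and substitute into x ≡ 7 (mod 17): 1881·t ≡ 7 − 1076 = -1069 (mod 17).
    Reduce coefficients mod 17: 11·t ≡ 2 (mod 17).
    The inverse of 11 mod 17 is 14 (since 11·14 = 154 = 9·17 + 1), so t ≡ 14·2 = 28 ≡ 11 (mod 17).
    Then x = 1076 + 1881·11 = 21767, valid modulo lcm(1881, 17) = 31977: x ≡ 21767 (mod 31977).
Verify against each original: 21767 mod 11 = 9, 21767 mod 9 = 5, 21767 mod 19 = 12, 21767 mod 17 = 7.

x ≡ 21767 (mod 31977).


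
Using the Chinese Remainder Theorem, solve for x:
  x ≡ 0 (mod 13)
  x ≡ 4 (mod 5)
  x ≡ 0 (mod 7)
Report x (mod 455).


Moduli 13, 5, 7 are pairwise coprime; by CRT there is a unique solution modulo M = 13 · 5 · 7 = 455.
Solve pairwise, accumulating the modulus:
  Start with x ≡ 0 (mod 13).
  Combine with x ≡ 4 (mod 5): since gcd(13, 5) = 1, we get a unique residue mod 65.
    Write x = 0 + 13·t and substitute into x ≡ 4 (mod 5): 13·t ≡ 4 − 0 = 4 (mod 5).
    Reduce coefficients mod 5: 3·t ≡ 4 (mod 5).
    The inverse of 3 mod 5 is 2 (since 3·2 = 6 = 1·5 + 1), so t ≡ 2·4 = 8 ≡ 3 (mod 5).
    Then x = 0 + 13·3 = 39, valid modulo lcm(13, 5) = 65: x ≡ 39 (mod 65).
  Combine with x ≡ 0 (mod 7): since gcd(65, 7) = 1, we get a unique residue mod 455.
    Write x = 39 + 65·t and substitute into x ≡ 0 (mod 7): 65·t ≡ 0 − 39 = -39 (mod 7).
    Reduce coefficients mod 7: 2·t ≡ 3 (mod 7).
    The inverse of 2 mod 7 is 4 (since 2·4 = 8 = 1·7 + 1), so t ≡ 4·3 = 12 ≡ 5 (mod 7).
    Then x = 39 + 65·5 = 364, valid modulo lcm(65, 7) = 455: x ≡ 364 (mod 455).
Verify: 364 mod 13 = 0 ✓, 364 mod 5 = 4 ✓, 364 mod 7 = 0 ✓.

x ≡ 364 (mod 455).


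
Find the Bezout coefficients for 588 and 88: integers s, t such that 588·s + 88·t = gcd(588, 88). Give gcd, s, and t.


Euclidean algorithm on (588, 88) — divide until remainder is 0:
  588 = 6 · 88 + 60
  88 = 1 · 60 + 28
  60 = 2 · 28 + 4
  28 = 7 · 4 + 0
gcd(588, 88) = 4.
Track Bezout coefficients alongside the remainders: start with r₀ = 588 = a·1 + b·0 (s = 1, t = 0) and r₁ = 88 = a·0 + b·1 (s = 0, t = 1); each new remainder r_{k+1} = r_{k-1} − q_k·r_k inherits s_{k+1} = s_{k-1} − q_k·s_k, t_{k+1} = t_{k-1} − q_k·t_k, so r_k = a·s_k + b·t_k at every step:
  q = 6: r = 60, s = 1 − 6·0 = 1, t = 0 − 6·1 = -6  (check: 588·1 + 88·(-6) = 60)
  q = 1: r = 28, s = 0 − 1·1 = -1, t = 1 − 1·(-6) = 7  (check: 588·(-1) + 88·7 = 28)
  q = 2: r = 4, s = 1 − 2·(-1) = 3, t = -6 − 2·7 = -20  (check: 588·3 + 88·(-20) = 4)
The row with r = 4 (the gcd) gives the Bezout coefficients s = 3, t = -20.
Result: 588 · (3) + 88 · (-20) = 4.

gcd(588, 88) = 4; s = 3, t = -20 (check: 588·3 + 88·(-20) = 4).


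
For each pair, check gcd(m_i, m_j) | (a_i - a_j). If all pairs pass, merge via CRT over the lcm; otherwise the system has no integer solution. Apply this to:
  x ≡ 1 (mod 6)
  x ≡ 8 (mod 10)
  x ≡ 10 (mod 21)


Moduli 6, 10, 21 are not pairwise coprime, so CRT works modulo lcm(m_i) when all pairwise compatibility conditions hold.
Pairwise compatibility: gcd(m_i, m_j) must divide a_i - a_j for every pair.
Merge one congruence at a time:
  Start: x ≡ 1 (mod 6).
  Combine with x ≡ 8 (mod 10): gcd(6, 10) = 2, and 8 - 1 = 7 is NOT divisible by 2.
    ⇒ system is inconsistent (no integer solution).

No solution (the system is inconsistent).


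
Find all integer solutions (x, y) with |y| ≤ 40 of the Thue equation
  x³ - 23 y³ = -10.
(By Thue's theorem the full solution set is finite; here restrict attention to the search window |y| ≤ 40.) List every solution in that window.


The equation is x³ - 23y³ = -10. For fixed y, x³ = 23·y³ − 10, so a solution requires the RHS to be a perfect cube.
Strategy: iterate y from -40 to 40, compute RHS = 23·y³ − 10, and check whether it is a (positive or negative) perfect cube.
Check small values of y:
  y = 0: RHS = -10 is not a perfect cube.
  y = 1: RHS = 13 is not a perfect cube.
  y = -1: RHS = -33 is not a perfect cube.
  y = 2: RHS = 174 is not a perfect cube.
  y = -2: RHS = -194 is not a perfect cube.
  y = 3: RHS = 611 is not a perfect cube.
  y = -3: RHS = -631 is not a perfect cube.
Continuing the search up to |y| = 40 finds no solutions either.
No (x, y) in the scanned range satisfies the equation.

No integer solutions with |y| ≤ 40.


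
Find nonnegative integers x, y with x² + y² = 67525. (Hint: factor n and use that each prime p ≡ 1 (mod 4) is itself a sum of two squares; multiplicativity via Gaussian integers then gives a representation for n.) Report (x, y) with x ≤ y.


Step 1: Factor n = 67525 = 5^2 · 37 · 73.
Step 2: Check the mod-4 condition on each prime factor: 5 ≡ 1 (mod 4), exponent 2; 37 ≡ 1 (mod 4), exponent 1; 73 ≡ 1 (mod 4), exponent 1.
All primes ≡ 3 (mod 4) appear to even exponent (or don't appear), so by the two-squares theorem n IS expressible as a sum of two squares.
Step 3: Build a representation. Group n = k² · m with k = 5 and m = 37 · 73 = 2701 (a product of primes ≡ 1 (mod 4)); a representation of m scales to one of n via (k·x)² + (k·y)² = k²(x² + y²). Each prime p ≡ 1 (mod 4) is itself a sum of two squares; find a² by testing p − a² for a perfect square:
  37: 37 − 1² = 36 = 6² ⇒ 37 = 1² + 6².
  73: 73 − 1² = 72, 73 − 2² = 69, 73 − 3² = 64 = 8² ⇒ 73 = 3² + 8².
  Combine using the Brahmagupta–Fibonacci identity (a² + b²)(c² + d²) = (ac − bd)² + (ad + bc)² = (ac + bd)² + (ad − bc)²:
  37 · 73 = 2701: from (1² + 6²)(3² + 8²), take (1·3 − 6·8, 1·8 + 6·3) = (3 − 48, 8 + 18) = (-45, 26); dropping signs (only squares matter) gives (45, 26); check 45² + 26² = 2025 + 676 = 2701 ✓.
  Scale by k = 5: (5·45, 5·26) = (225, 130).
Step 4: Order so x ≤ y and verify: 130² + 225² = 16900 + 50625 = 67525 = n. ✓

n = 67525 = 130² + 225² (one valid representation with x ≤ y).


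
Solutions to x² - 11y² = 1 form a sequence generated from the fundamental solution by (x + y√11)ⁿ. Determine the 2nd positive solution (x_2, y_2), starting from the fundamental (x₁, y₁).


Step 1: Find the fundamental solution (x₁, y₁) of x² - 11y² = 1.
  Expand √11 as a continued fraction. a₀ = ⌊√11⌋ = 3; iterate m_{k+1} = d_k·a_k − m_k, d_{k+1} = (11 − m_{k+1}²)/d_k, a_{k+1} = ⌊(a₀ + m_{k+1})/d_{k+1}⌋ (starting m₀ = 0, d₀ = 1), with convergents p_k = a_k·p_{k-1} + p_{k-2}, q_k = a_k·q_{k-1} + q_{k-2} (p₋₁ = 1, q₋₁ = 0):
  k = 0: a₀ = 3; p₀/q₀ = 3/1; p₀² − 11·q₀² = 9 − 11 = -2.
  k = 1: m = 3, d = 2, a = ⌊(3 + 3)/2⌋ = 3; p/q = (3·3 + 1)/(3·1 + 0) = 10/3; p² − 11·q² = 100 − 99 = 1.
  The first convergent with p² − 11·q² = 1 gives the fundamental solution (x₁, y₁) = (10, 3).
Step 2: Apply the recurrence (x_{n+1}, y_{n+1}) = (x₁x_n + 11y₁y_n, x₁y_n + y₁x_n) repeatedly.
  From (x_1, y_1) = (10, 3): x_2 = 10·10 + 11·3·3 = 199; y_2 = 10·3 + 3·10 = 60.
Step 3: Verify x_2² - 11·y_2² = 39601 - 39600 = 1 (should be 1). ✓

(x_1, y_1) = (10, 3); (x_2, y_2) = (199, 60).


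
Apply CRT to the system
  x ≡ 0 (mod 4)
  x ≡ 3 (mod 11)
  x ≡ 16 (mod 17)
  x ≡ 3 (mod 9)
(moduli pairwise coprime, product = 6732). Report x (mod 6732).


Product of moduli M = 4 · 11 · 17 · 9 = 6732.
Merge one congruence at a time:
  Start: x ≡ 0 (mod 4).
  Combine with x ≡ 3 (mod 11); new modulus lcm = 44.
    Write x = 0 + 4·t and substitute into x ≡ 3 (mod 11): 4·t ≡ 3 − 0 = 3 (mod 11).
    The inverse of 4 mod 11 is 3 (since 4·3 = 12 = 1·11 + 1), so t ≡ 3·3 = 9 ≡ 9 (mod 11).
    Then x = 0 + 4·9 = 36, valid modulo lcm(4, 11) = 44: x ≡ 36 (mod 44).
  Combine with x ≡ 16 (mod 17); new modulus lcm = 748.
    Write x = 36 + 44·t and substitute into x ≡ 16 (mod 17): 44·t ≡ 16 − 36 = -20 (mod 17).
    Reduce coefficients mod 17: 10·t ≡ 14 (mod 17).
    The inverse of 10 mod 17 is 12 (since 10·12 = 120 = 7·17 + 1), so t ≡ 12·14 = 168 ≡ 15 (mod 17).
    Then x = 36 + 44·15 = 696, valid modulo lcm(44, 17) = 748: x ≡ 696 (mod 748).
  Combine with x ≡ 3 (mod 9); new modulus lcm = 6732.
    Write x = 696 + 748·t and substitute into x ≡ 3 (mod 9): 748·t ≡ 3 − 696 = -693 (mod 9).
    Reduce coefficients mod 9: 1·t ≡ 0 (mod 9).
    So t ≡ 0 (mod 9).
    Then x = 696 + 748·0 = 696, valid modulo lcm(748, 9) = 6732: x ≡ 696 (mod 6732).
Verify against each original: 696 mod 4 = 0, 696 mod 11 = 3, 696 mod 17 = 16, 696 mod 9 = 3.

x ≡ 696 (mod 6732).


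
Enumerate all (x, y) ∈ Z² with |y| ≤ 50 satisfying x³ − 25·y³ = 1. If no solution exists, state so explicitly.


The equation is x³ - 25y³ = 1. For fixed y, x³ = 25·y³ + 1, so a solution requires the RHS to be a perfect cube.
Strategy: iterate y from -50 to 50, compute RHS = 25·y³ + 1, and check whether it is a (positive or negative) perfect cube.
Check small values of y:
  y = 0: RHS = 1 = (1)³ ⇒ x = 1 works.
  y = 1: RHS = 26 is not a perfect cube.
  y = -1: RHS = -24 is not a perfect cube.
  y = 2: RHS = 201 is not a perfect cube.
  y = -2: RHS = -199 is not a perfect cube.
  y = 3: RHS = 676 is not a perfect cube.
  y = -3: RHS = -674 is not a perfect cube.
Continuing the search up to |y| = 50 finds no further solutions beyond those listed.
Collected solutions: (1, 0).

Solutions (with |y| ≤ 50): (1, 0).


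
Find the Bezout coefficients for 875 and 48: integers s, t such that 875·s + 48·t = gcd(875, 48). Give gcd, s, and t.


Euclidean algorithm on (875, 48) — divide until remainder is 0:
  875 = 18 · 48 + 11
  48 = 4 · 11 + 4
  11 = 2 · 4 + 3
  4 = 1 · 3 + 1
  3 = 3 · 1 + 0
gcd(875, 48) = 1.
Track Bezout coefficients alongside the remainders: start with r₀ = 875 = a·1 + b·0 (s = 1, t = 0) and r₁ = 48 = a·0 + b·1 (s = 0, t = 1); each new remainder r_{k+1} = r_{k-1} − q_k·r_k inherits s_{k+1} = s_{k-1} − q_k·s_k, t_{k+1} = t_{k-1} − q_k·t_k, so r_k = a·s_k + b·t_k at every step:
  q = 18: r = 11, s = 1 − 18·0 = 1, t = 0 − 18·1 = -18  (check: 875·1 + 48·(-18) = 11)
  q = 4: r = 4, s = 0 − 4·1 = -4, t = 1 − 4·(-18) = 73  (check: 875·(-4) + 48·73 = 4)
  q = 2: r = 3, s = 1 − 2·(-4) = 9, t = -18 − 2·73 = -164  (check: 875·9 + 48·(-164) = 3)
  q = 1: r = 1, s = -4 − 1·9 = -13, t = 73 − 1·(-164) = 237  (check: 875·(-13) + 48·237 = 1)
The row with r = 1 (the gcd) gives the Bezout coefficients s = -13, t = 237.
Result: 875 · (-13) + 48 · (237) = 1.

gcd(875, 48) = 1; s = -13, t = 237 (check: 875·(-13) + 48·237 = 1).


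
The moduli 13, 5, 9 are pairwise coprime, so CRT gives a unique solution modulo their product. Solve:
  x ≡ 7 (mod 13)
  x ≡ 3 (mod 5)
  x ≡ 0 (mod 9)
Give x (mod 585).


Moduli 13, 5, 9 are pairwise coprime; by CRT there is a unique solution modulo M = 13 · 5 · 9 = 585.
Solve pairwise, accumulating the modulus:
  Start with x ≡ 7 (mod 13).
  Combine with x ≡ 3 (mod 5): since gcd(13, 5) = 1, we get a unique residue mod 65.
    Write x = 7 + 13·t and substitute into x ≡ 3 (mod 5): 13·t ≡ 3 − 7 = -4 (mod 5).
    Reduce coefficients mod 5: 3·t ≡ 1 (mod 5).
    The inverse of 3 mod 5 is 2 (since 3·2 = 6 = 1·5 + 1), so t ≡ 2·1 = 2 ≡ 2 (mod 5).
    Then x = 7 + 13·2 = 33, valid modulo lcm(13, 5) = 65: x ≡ 33 (mod 65).
  Combine with x ≡ 0 (mod 9): since gcd(65, 9) = 1, we get a unique residue mod 585.
    Write x = 33 + 65·t and substitute into x ≡ 0 (mod 9): 65·t ≡ 0 − 33 = -33 (mod 9).
    Reduce coefficients mod 9: 2·t ≡ 3 (mod 9).
    The inverse of 2 mod 9 is 5 (since 2·5 = 10 = 1·9 + 1), so t ≡ 5·3 = 15 ≡ 6 (mod 9).
    Then x = 33 + 65·6 = 423, valid modulo lcm(65, 9) = 585: x ≡ 423 (mod 585).
Verify: 423 mod 13 = 7 ✓, 423 mod 5 = 3 ✓, 423 mod 9 = 0 ✓.

x ≡ 423 (mod 585).


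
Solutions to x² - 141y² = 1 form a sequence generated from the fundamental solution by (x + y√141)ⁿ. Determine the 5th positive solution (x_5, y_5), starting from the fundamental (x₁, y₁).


Step 1: Find the fundamental solution (x₁, y₁) of x² - 141y² = 1.
  Expand √141 as a continued fraction. a₀ = ⌊√141⌋ = 11; iterate m_{k+1} = d_k·a_k − m_k, d_{k+1} = (141 − m_{k+1}²)/d_k, a_{k+1} = ⌊(a₀ + m_{k+1})/d_{k+1}⌋ (starting m₀ = 0, d₀ = 1), with convergents p_k = a_k·p_{k-1} + p_{k-2}, q_k = a_k·q_{k-1} + q_{k-2} (p₋₁ = 1, q₋₁ = 0):
  k = 0: a₀ = 11; p₀/q₀ = 11/1; p₀² − 141·q₀² = 121 − 141 = -20.
  k = 1: m = 11, d = 20, a = ⌊(11 + 11)/20⌋ = 1; p/q = (1·11 + 1)/(1·1 + 0) = 12/1; p² − 141·q² = 144 − 141 = 3.
  k = 2: m = 9, d = 3, a = ⌊(11 + 9)/3⌋ = 6; p/q = (6·12 + 11)/(6·1 + 1) = 83/7; p² − 141·q² = 6889 − 6909 = -20.
  k = 3: m = 9, d = 20, a = ⌊(11 + 9)/20⌋ = 1; p/q = (1·83 + 12)/(1·7 + 1) = 95/8; p² − 141·q² = 9025 − 9024 = 1.
  The first convergent with p² − 141·q² = 1 gives the fundamental solution (x₁, y₁) = (95, 8).
Step 2: Apply the recurrence (x_{n+1}, y_{n+1}) = (x₁x_n + 141y₁y_n, x₁y_n + y₁x_n) repeatedly.
  From (x_1, y_1) = (95, 8): x_2 = 95·95 + 141·8·8 = 18049; y_2 = 95·8 + 8·95 = 1520.
  From (x_2, y_2) = (18049, 1520): x_3 = 95·18049 + 141·8·1520 = 3429215; y_3 = 95·1520 + 8·18049 = 288792.
  From (x_3, y_3) = (3429215, 288792): x_4 = 95·3429215 + 141·8·288792 = 651532801; y_4 = 95·288792 + 8·3429215 = 54868960.
  From (x_4, y_4) = (651532801, 54868960): x_5 = 95·651532801 + 141·8·54868960 = 123787802975; y_5 = 95·54868960 + 8·651532801 = 10424813608.
Step 3: Verify x_5² - 141·y_5² = 15323420165377418850625 - 15323420165377418850624 = 1 (should be 1). ✓

(x_1, y_1) = (95, 8); (x_5, y_5) = (123787802975, 10424813608).
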